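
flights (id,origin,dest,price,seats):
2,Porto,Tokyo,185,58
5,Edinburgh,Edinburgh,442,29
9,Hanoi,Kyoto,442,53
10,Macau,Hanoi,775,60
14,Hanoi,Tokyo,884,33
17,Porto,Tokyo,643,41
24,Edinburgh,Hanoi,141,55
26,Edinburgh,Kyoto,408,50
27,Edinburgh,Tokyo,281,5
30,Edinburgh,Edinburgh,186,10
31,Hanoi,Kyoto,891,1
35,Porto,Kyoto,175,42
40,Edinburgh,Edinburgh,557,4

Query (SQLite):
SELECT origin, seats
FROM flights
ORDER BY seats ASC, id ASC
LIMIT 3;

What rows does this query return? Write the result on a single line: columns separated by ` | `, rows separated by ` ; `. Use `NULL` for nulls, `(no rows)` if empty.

Hanoi | 1 ; Edinburgh | 4 ; Edinburgh | 5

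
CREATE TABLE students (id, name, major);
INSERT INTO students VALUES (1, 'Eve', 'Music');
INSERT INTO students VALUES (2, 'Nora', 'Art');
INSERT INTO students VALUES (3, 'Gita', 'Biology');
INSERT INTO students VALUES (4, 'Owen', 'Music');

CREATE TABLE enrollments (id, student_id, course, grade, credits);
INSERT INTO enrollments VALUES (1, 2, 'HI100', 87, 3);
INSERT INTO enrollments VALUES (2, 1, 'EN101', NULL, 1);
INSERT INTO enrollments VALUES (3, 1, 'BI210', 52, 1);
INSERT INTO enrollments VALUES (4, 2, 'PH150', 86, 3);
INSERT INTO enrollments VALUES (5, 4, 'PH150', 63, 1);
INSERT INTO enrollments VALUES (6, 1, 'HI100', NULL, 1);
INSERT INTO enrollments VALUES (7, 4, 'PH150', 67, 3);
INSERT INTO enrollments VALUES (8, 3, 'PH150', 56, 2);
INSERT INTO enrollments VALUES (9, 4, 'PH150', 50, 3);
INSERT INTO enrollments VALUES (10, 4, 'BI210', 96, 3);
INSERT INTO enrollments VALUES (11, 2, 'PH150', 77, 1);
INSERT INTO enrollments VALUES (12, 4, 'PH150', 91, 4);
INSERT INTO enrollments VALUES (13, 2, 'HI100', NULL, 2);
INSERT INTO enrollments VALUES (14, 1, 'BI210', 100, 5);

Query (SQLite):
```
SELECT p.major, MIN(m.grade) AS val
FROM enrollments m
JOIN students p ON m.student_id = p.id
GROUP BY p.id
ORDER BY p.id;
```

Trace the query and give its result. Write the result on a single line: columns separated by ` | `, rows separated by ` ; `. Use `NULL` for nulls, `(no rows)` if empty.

Join each enrollments row to its students via student_id.
Group joined rows by students.id; compute MIN(m.grade) per group.
  1: ids {2, 3, 6, 14} → MIN(m.grade)=52
  2: ids {1, 4, 11, 13} → MIN(m.grade)=77
  3: ids {8} → MIN(m.grade)=56
  4: ids {5, 7, 9, 10, 12} → MIN(m.grade)=50

Music | 52 ; Art | 77 ; Biology | 56 ; Music | 50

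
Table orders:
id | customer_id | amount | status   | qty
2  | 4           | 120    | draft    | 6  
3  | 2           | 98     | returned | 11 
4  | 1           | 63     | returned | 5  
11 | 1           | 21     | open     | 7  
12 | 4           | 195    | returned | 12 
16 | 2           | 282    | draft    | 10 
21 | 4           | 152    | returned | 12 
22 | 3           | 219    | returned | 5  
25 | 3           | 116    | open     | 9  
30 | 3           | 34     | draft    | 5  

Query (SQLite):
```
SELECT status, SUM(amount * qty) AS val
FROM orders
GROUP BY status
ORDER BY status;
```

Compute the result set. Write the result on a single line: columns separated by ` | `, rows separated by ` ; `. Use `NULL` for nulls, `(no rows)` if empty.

draft | 3710 ; open | 1191 ; returned | 6652

For each row compute amount * qty.
Group by status; take SUM of the expression per group.
  draft: ids {2, 16, 30} → SUM(amount * qty)=3710
  open: ids {11, 25} → SUM(amount * qty)=1191
  returned: ids {3, 4, 12, 21, 22} → SUM(amount * qty)=6652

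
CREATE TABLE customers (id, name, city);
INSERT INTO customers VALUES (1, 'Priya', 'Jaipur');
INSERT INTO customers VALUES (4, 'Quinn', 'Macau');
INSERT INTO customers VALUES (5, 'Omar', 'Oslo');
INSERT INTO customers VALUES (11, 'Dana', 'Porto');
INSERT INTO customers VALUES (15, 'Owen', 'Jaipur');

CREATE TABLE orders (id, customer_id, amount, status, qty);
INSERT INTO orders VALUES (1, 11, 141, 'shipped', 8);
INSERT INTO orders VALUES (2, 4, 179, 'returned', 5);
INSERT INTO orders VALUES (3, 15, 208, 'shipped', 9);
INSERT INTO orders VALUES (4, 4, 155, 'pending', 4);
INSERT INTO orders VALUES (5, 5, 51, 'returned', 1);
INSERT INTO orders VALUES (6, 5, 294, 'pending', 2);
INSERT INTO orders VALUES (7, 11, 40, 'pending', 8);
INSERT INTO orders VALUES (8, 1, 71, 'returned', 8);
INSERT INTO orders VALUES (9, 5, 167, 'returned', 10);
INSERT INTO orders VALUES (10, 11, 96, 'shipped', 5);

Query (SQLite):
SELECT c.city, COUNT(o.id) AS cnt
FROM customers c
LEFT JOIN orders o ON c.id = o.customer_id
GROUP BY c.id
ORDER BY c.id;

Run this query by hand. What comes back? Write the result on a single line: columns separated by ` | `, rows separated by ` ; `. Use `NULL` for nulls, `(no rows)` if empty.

Jaipur | 1 ; Macau | 2 ; Oslo | 3 ; Porto | 3 ; Jaipur | 1

LEFT JOIN keeps every customers row; unmatched ones get NULL for orders columns.
Group by customers.id and compute COUNT(o.id). COUNT(col) of an all-NULL group is 0.
  1: ids {8} → COUNT(o.id)=1
  4: ids {2, 4} → COUNT(o.id)=2
  5: ids {5, 6, 9} → COUNT(o.id)=3
  11: ids {1, 7, 10} → COUNT(o.id)=3
  15: ids {3} → COUNT(o.id)=1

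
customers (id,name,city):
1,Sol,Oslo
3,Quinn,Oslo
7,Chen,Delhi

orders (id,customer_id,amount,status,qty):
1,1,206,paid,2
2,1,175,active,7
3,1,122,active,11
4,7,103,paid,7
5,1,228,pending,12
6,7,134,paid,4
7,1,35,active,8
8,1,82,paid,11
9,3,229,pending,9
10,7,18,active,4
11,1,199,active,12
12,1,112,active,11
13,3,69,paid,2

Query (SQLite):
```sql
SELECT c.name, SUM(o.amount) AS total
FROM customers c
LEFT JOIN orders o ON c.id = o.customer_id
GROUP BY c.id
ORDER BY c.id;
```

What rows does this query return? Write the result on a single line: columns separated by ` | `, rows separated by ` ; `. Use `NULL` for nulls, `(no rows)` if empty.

LEFT JOIN keeps every customers row; unmatched ones get NULL for orders columns.
Group by customers.id and compute SUM(o.amount). SUM over an all-NULL group is NULL.
  1: ids {1, 2, 3, 5, 7, 8, 11, 12} → SUM(o.amount)=1159
  3: ids {9, 13} → SUM(o.amount)=298
  7: ids {4, 6, 10} → SUM(o.amount)=255

Sol | 1159 ; Quinn | 298 ; Chen | 255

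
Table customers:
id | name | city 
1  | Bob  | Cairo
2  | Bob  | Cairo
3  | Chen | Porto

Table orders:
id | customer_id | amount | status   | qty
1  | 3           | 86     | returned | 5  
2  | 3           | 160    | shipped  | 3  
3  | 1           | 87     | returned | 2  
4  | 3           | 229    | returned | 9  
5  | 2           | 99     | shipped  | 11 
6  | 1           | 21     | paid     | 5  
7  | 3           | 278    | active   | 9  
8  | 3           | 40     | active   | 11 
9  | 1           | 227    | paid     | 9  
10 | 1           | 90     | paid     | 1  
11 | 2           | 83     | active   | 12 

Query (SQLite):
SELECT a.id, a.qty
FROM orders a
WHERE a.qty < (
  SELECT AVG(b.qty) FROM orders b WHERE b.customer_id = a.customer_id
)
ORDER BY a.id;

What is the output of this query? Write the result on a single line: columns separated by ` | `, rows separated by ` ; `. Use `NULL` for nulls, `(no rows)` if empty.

1 | 5 ; 2 | 3 ; 3 | 2 ; 5 | 11 ; 10 | 1

For each orders row a, compute AVG(qty) over rows sharing a.customer_id.
Keep row a if a.qty < that per-group AVG.
  customer_id=1: AVG(qty) = 4.25
  customer_id=2: AVG(qty) = 11.5
  customer_id=3: AVG(qty) = 7.4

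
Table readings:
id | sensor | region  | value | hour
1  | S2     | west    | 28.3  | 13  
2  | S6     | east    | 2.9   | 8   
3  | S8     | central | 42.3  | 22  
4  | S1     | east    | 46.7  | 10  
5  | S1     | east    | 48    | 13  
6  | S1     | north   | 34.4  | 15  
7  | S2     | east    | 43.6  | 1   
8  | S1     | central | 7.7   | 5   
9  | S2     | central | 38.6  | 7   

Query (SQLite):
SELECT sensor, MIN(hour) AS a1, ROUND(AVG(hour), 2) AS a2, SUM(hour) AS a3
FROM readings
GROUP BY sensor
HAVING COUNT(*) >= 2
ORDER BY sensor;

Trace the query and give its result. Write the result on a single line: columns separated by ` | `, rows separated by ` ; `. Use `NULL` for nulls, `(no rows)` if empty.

S1 | 5 | 10.75 | 43 ; S2 | 1 | 7 | 21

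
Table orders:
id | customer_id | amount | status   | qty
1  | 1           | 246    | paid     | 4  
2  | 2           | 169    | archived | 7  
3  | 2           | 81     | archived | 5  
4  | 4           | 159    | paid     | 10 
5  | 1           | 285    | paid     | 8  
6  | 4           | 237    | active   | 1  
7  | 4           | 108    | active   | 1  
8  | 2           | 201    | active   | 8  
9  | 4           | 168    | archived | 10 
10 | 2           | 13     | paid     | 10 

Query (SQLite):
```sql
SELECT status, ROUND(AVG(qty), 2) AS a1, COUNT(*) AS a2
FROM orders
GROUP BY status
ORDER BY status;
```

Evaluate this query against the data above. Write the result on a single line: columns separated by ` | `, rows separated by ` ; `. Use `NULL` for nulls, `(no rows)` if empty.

active | 3.33 | 3 ; archived | 7.33 | 3 ; paid | 8 | 4

Group orders by status.
Per group compute: ROUND(AVG(qty), 2), COUNT(*).
  active: ids {6, 7, 8} → ROUND(AVG(qty), 2)=3.33, COUNT(*)=3
  archived: ids {2, 3, 9} → ROUND(AVG(qty), 2)=7.33, COUNT(*)=3
  paid: ids {1, 4, 5, 10} → ROUND(AVG(qty), 2)=8, COUNT(*)=4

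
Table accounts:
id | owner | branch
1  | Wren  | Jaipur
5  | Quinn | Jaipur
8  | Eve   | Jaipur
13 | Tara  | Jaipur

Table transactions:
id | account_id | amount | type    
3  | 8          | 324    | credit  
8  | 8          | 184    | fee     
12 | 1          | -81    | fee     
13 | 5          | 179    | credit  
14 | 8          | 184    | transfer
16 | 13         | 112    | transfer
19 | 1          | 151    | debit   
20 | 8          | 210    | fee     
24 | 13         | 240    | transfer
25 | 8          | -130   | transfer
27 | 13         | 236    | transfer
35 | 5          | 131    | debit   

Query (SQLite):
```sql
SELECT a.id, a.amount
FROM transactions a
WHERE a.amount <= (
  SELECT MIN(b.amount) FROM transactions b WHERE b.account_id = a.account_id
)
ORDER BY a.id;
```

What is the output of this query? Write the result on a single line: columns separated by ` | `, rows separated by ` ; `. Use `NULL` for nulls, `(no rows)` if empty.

12 | -81 ; 16 | 112 ; 25 | -130 ; 35 | 131

For each transactions row a, compute MIN(amount) over rows sharing a.account_id.
Keep row a if a.amount <= that per-group MIN.
  account_id=1: MIN(amount) = -81
  account_id=5: MIN(amount) = 131
  account_id=8: MIN(amount) = -130
  account_id=13: MIN(amount) = 112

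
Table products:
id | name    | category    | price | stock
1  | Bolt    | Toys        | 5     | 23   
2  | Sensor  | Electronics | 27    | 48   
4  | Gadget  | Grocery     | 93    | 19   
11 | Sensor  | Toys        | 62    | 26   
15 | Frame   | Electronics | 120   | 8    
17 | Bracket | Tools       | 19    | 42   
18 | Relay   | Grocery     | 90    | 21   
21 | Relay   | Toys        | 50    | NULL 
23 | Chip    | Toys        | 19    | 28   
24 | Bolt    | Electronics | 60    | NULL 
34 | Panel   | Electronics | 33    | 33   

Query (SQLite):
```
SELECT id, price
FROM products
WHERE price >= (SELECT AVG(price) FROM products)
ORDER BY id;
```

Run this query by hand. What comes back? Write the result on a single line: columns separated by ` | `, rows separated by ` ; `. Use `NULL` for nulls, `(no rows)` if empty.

Scalar subquery: AVG(price) over all products rows = 52.545455 (≈; comparison uses full precision).
Keep rows where price >= that value.

4 | 93 ; 11 | 62 ; 15 | 120 ; 18 | 90 ; 24 | 60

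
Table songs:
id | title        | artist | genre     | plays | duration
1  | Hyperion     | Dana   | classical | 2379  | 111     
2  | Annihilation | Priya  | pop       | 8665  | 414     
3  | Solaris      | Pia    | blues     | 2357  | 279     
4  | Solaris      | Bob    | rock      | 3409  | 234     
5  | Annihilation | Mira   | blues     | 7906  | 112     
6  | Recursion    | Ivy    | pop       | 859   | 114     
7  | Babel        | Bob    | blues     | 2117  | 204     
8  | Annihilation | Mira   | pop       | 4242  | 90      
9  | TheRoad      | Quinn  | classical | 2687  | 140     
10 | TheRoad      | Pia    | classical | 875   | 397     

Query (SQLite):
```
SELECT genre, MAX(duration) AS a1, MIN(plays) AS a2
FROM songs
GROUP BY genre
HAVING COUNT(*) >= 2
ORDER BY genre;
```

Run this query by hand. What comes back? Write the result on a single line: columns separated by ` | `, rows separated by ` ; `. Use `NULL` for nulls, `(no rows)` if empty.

Group songs by genre.
Per group compute: MAX(duration), MIN(plays).
HAVING: drop groups with fewer than 2 rows.
  blues: ids {3, 5, 7} → MAX(duration)=279, MIN(plays)=2117
  classical: ids {1, 9, 10} → MAX(duration)=397, MIN(plays)=875
  pop: ids {2, 6, 8} → MAX(duration)=414, MIN(plays)=859
  rock: ids {4} → MAX(duration)=234, MIN(plays)=3409

blues | 279 | 2117 ; classical | 397 | 875 ; pop | 414 | 859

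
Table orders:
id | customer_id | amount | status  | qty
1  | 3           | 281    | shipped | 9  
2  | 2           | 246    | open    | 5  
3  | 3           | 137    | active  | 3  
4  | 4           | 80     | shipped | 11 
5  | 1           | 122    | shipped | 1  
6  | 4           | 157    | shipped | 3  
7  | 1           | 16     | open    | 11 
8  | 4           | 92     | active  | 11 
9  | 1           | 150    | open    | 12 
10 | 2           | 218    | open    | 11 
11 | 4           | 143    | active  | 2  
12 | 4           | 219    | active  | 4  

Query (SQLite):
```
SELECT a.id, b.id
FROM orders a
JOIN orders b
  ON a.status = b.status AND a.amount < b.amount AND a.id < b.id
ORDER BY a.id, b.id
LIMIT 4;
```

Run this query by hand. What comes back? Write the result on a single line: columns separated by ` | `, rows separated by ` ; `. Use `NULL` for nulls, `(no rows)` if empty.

3 | 11 ; 3 | 12 ; 4 | 5 ; 4 | 6

Pairs (a,b) with same status, a.amount < b.amount, a.id < b.id.
status groups: active:{3,8,11,12} open:{2,7,9,10} shipped:{1,4,5,6}
Ordered by (a.id, b.id); first 4.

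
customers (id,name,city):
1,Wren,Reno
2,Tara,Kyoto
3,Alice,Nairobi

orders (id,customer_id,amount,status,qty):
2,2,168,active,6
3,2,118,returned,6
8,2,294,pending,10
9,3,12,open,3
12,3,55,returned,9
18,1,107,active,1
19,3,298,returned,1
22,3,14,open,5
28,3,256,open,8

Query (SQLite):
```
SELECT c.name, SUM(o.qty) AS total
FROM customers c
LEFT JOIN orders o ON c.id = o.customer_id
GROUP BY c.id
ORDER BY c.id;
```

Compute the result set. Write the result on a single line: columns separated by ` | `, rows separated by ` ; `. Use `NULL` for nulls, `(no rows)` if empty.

Wren | 1 ; Tara | 22 ; Alice | 26

LEFT JOIN keeps every customers row; unmatched ones get NULL for orders columns.
Group by customers.id and compute SUM(o.qty). SUM over an all-NULL group is NULL.
  1: ids {18} → SUM(o.qty)=1
  2: ids {2, 3, 8} → SUM(o.qty)=22
  3: ids {9, 12, 19, 22, 28} → SUM(o.qty)=26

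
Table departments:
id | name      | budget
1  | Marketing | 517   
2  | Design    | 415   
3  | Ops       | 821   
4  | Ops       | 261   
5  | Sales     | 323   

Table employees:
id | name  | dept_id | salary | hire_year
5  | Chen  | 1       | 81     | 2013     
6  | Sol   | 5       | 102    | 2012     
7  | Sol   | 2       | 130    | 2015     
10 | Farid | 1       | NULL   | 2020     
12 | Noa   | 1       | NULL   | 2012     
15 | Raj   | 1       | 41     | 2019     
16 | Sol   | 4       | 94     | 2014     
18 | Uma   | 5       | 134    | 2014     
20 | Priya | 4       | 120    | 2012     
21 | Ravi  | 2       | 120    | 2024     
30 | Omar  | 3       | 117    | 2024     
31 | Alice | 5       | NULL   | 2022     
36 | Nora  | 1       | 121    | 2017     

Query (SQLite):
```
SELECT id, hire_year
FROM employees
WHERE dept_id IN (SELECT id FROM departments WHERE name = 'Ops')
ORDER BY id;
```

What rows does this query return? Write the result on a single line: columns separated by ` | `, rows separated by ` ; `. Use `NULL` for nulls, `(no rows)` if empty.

16 | 2014 ; 20 | 2012 ; 30 | 2024

Inner query: departments.id where name = 'Ops'.
Outer: keep employees rows whose dept_id is in that set.
Inner query → {3, 4}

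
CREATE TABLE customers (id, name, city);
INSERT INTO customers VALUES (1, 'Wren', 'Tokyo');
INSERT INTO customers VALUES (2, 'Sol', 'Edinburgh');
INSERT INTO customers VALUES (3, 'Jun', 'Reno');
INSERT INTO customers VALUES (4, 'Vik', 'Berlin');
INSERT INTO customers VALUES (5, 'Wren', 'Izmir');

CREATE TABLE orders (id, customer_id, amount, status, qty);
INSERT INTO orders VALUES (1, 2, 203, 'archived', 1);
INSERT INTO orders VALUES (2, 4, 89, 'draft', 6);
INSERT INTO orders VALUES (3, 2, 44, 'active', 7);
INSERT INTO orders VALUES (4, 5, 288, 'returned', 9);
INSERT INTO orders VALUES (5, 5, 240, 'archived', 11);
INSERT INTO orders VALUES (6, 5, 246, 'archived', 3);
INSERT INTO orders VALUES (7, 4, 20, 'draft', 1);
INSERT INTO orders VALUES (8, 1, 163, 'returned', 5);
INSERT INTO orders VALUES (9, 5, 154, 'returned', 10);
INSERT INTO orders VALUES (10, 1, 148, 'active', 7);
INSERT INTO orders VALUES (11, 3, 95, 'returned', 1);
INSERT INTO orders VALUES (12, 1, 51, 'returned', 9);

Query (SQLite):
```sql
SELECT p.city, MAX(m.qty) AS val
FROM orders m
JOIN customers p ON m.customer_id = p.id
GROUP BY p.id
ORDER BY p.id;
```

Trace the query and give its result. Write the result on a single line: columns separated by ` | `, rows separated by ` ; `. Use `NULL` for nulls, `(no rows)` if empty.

Tokyo | 9 ; Edinburgh | 7 ; Reno | 1 ; Berlin | 6 ; Izmir | 11

Join each orders row to its customers via customer_id.
Group joined rows by customers.id; compute MAX(m.qty) per group.
  1: ids {8, 10, 12} → MAX(m.qty)=9
  2: ids {1, 3} → MAX(m.qty)=7
  3: ids {11} → MAX(m.qty)=1
  4: ids {2, 7} → MAX(m.qty)=6
  5: ids {4, 5, 6, 9} → MAX(m.qty)=11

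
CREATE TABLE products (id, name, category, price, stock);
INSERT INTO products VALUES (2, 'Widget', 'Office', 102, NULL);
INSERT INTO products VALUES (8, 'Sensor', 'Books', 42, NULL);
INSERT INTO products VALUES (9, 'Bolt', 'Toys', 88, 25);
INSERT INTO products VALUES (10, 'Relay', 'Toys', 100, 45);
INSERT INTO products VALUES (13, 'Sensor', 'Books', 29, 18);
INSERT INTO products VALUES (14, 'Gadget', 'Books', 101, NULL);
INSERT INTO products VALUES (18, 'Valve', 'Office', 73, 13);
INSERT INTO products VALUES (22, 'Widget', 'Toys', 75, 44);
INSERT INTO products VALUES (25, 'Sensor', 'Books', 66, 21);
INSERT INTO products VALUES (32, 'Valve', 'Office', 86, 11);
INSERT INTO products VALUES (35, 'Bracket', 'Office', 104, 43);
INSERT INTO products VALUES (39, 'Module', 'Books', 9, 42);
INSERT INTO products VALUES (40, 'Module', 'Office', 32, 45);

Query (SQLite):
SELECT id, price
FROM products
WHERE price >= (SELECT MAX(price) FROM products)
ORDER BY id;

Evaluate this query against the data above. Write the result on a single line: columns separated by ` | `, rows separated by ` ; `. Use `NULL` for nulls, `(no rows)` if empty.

Scalar subquery: MAX(price) over all products rows = 104.
Keep rows where price >= that value.

35 | 104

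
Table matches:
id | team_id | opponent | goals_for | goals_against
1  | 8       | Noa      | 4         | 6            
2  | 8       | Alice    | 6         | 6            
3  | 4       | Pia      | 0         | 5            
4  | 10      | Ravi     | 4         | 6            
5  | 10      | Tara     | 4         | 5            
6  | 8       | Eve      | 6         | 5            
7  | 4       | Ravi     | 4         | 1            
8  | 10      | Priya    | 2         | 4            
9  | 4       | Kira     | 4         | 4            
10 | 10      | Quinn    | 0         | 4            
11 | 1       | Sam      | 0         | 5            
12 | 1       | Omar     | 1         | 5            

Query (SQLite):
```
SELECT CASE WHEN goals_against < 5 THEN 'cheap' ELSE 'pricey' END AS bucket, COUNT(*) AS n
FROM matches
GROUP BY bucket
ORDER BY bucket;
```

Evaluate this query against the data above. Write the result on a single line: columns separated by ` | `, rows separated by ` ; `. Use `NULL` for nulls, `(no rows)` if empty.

cheap | 4 ; pricey | 8

Bucket rows by goals_against < 5 → 'cheap' else 'pricey'; count each bucket.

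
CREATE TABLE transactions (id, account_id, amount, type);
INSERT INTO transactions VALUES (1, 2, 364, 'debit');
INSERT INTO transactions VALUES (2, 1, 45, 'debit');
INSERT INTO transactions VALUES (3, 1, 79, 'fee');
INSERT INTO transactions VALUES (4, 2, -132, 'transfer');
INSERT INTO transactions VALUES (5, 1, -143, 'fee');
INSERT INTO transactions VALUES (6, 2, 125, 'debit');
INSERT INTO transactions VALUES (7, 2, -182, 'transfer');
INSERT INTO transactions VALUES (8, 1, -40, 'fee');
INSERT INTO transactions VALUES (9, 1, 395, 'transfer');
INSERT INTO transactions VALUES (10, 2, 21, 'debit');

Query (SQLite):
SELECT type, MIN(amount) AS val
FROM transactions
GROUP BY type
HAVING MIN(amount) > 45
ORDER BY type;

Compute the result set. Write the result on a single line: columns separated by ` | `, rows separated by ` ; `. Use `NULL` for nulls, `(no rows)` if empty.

(no rows)

Partition transactions by type; compute MIN(amount) within each group.
HAVING: keep groups where MIN(amount) > 45.
  debit: ids {1, 2, 6, 10} → MIN(amount)=21
  fee: ids {3, 5, 8} → MIN(amount)=-143
  transfer: ids {4, 7, 9} → MIN(amount)=-182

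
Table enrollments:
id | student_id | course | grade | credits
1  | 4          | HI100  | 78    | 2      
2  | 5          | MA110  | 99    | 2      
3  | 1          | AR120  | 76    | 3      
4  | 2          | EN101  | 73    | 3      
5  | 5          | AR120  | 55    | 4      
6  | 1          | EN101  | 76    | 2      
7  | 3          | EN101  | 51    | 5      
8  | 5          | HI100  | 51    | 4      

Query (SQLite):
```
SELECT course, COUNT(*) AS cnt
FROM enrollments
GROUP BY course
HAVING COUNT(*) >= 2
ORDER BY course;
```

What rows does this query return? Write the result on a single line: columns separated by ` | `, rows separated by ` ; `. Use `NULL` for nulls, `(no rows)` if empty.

AR120 | 2 ; EN101 | 3 ; HI100 | 2

Partition enrollments by course; compute COUNT(*) within each group.
HAVING: keep groups with count ≥ 2.
  AR120: ids {3, 5} → COUNT(*)=2
  EN101: ids {4, 6, 7} → COUNT(*)=3
  HI100: ids {1, 8} → COUNT(*)=2
  MA110: ids {2} → COUNT(*)=1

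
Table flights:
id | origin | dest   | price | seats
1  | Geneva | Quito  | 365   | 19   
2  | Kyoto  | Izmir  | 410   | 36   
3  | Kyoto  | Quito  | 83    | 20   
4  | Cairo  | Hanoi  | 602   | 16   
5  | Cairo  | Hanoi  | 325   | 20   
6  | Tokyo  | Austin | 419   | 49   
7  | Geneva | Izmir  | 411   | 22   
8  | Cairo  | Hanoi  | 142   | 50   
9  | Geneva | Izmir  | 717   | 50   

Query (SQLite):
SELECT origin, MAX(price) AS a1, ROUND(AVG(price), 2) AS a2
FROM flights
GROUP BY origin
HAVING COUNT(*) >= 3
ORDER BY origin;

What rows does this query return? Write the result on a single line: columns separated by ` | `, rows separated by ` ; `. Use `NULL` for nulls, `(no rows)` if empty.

Cairo | 602 | 356.33 ; Geneva | 717 | 497.67

Group flights by origin.
Per group compute: MAX(price), ROUND(AVG(price), 2).
HAVING: drop groups with fewer than 3 rows.
  Cairo: ids {4, 5, 8} → MAX(price)=602, ROUND(AVG(price), 2)=356.33
  Geneva: ids {1, 7, 9} → MAX(price)=717, ROUND(AVG(price), 2)=497.67
  Kyoto: ids {2, 3} → MAX(price)=410, ROUND(AVG(price), 2)=246.5
  Tokyo: ids {6} → MAX(price)=419, ROUND(AVG(price), 2)=419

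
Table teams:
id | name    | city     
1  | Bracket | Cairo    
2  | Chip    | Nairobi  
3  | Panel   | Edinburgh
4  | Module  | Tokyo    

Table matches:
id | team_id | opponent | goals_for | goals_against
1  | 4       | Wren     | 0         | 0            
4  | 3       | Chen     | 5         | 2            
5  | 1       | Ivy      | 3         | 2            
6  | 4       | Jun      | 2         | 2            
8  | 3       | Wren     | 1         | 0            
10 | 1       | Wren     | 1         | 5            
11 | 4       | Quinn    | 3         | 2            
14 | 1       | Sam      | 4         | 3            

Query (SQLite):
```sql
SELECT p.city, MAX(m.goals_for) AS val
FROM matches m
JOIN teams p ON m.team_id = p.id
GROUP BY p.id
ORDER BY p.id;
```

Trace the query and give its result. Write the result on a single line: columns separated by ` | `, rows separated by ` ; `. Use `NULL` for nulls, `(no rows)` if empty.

Join each matches row to its teams via team_id.
Group joined rows by teams.id; compute MAX(m.goals_for) per group.
  1: ids {5, 10, 14} → MAX(m.goals_for)=4
  3: ids {4, 8} → MAX(m.goals_for)=5
  4: ids {1, 6, 11} → MAX(m.goals_for)=3

Cairo | 4 ; Edinburgh | 5 ; Tokyo | 3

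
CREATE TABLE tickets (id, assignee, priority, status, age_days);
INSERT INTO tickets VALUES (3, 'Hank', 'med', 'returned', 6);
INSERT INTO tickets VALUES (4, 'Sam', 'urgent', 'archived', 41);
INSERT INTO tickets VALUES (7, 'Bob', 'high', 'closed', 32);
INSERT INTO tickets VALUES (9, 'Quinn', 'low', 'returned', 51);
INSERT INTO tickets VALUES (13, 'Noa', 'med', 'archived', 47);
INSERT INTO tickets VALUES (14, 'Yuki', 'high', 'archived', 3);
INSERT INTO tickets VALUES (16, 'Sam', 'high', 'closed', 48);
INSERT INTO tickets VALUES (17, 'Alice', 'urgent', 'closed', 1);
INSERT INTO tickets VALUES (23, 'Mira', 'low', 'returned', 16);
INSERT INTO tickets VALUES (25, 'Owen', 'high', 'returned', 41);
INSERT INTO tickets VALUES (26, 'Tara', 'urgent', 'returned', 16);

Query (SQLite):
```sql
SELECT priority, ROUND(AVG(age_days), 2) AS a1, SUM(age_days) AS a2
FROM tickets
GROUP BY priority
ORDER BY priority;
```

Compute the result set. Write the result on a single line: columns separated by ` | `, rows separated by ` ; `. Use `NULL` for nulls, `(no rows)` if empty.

Group tickets by priority.
Per group compute: ROUND(AVG(age_days), 2), SUM(age_days).
  high: ids {7, 14, 16, 25} → ROUND(AVG(age_days), 2)=31, SUM(age_days)=124
  low: ids {9, 23} → ROUND(AVG(age_days), 2)=33.5, SUM(age_days)=67
  med: ids {3, 13} → ROUND(AVG(age_days), 2)=26.5, SUM(age_days)=53
  urgent: ids {4, 17, 26} → ROUND(AVG(age_days), 2)=19.33, SUM(age_days)=58

high | 31 | 124 ; low | 33.5 | 67 ; med | 26.5 | 53 ; urgent | 19.33 | 58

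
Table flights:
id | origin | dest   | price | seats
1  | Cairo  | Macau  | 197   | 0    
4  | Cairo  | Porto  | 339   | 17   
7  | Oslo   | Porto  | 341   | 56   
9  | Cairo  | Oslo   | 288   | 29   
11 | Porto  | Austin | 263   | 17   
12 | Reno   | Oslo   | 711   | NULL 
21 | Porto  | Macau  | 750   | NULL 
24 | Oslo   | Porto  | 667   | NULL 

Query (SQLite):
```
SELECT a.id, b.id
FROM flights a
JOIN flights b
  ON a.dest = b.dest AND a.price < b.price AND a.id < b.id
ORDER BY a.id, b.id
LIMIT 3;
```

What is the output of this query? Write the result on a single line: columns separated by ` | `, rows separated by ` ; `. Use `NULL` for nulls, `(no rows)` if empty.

Pairs (a,b) with same dest, a.price < b.price, a.id < b.id.
dest groups: Austin:{11} Macau:{1,21} Oslo:{9,12} Porto:{4,7,24}
Ordered by (a.id, b.id); first 3.

1 | 21 ; 4 | 7 ; 4 | 24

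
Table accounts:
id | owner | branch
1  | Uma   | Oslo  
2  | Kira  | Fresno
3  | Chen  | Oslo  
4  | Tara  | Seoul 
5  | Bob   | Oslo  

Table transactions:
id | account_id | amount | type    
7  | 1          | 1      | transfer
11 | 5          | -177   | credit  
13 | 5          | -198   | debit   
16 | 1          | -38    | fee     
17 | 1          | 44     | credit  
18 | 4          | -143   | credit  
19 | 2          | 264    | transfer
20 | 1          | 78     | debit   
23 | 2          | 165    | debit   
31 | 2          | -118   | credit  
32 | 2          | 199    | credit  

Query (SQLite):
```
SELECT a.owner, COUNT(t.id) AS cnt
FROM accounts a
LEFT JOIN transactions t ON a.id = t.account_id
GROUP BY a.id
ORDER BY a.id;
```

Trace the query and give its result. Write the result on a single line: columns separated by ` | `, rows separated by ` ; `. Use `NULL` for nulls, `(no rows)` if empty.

Uma | 4 ; Kira | 4 ; Chen | 0 ; Tara | 1 ; Bob | 2

LEFT JOIN keeps every accounts row; unmatched ones get NULL for transactions columns.
Group by accounts.id and compute COUNT(t.id). COUNT(col) of an all-NULL group is 0.
  1: ids {7, 16, 17, 20} → COUNT(t.id)=4
  2: ids {19, 23, 31, 32} → COUNT(t.id)=4
  3: ids {—} → COUNT(t.id)=0
  4: ids {18} → COUNT(t.id)=1
  5: ids {11, 13} → COUNT(t.id)=2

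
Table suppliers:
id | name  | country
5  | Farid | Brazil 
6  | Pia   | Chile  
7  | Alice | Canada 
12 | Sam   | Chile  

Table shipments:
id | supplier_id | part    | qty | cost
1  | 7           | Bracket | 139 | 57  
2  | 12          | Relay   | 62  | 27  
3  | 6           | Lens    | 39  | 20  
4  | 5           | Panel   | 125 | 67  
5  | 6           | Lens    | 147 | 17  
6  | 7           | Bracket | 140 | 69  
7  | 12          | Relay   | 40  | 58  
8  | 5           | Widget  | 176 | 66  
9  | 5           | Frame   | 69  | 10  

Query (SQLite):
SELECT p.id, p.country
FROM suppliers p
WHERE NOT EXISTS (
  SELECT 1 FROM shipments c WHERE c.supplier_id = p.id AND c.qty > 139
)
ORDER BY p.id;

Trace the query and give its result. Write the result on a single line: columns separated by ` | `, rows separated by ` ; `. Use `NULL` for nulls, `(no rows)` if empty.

12 | Chile

For each suppliers row, check whether any shipments with matching supplier_id has qty > 139.
Keep rows where that is false.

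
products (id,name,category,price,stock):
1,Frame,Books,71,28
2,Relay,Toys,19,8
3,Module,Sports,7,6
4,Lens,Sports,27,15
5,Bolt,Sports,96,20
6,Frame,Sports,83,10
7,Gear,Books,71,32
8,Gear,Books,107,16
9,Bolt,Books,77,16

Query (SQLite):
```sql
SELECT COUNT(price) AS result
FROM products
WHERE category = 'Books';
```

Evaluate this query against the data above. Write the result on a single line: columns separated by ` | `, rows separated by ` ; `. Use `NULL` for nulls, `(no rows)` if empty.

4

Rows where category='Books' → price values: [71, 71, 107, 77].
COUNT(price) counts non-NULL values → 4.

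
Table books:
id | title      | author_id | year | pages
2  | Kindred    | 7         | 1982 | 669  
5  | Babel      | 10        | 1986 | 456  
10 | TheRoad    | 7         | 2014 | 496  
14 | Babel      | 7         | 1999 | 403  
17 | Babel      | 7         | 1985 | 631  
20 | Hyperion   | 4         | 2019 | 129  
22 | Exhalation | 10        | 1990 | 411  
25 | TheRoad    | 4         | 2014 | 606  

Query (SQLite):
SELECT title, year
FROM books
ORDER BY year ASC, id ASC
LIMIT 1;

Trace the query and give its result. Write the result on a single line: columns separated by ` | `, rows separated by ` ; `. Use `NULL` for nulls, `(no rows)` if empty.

Kindred | 1982

Sort by year asc, tiebreak id asc: (1982, id=2), (1985, id=17), (1986, id=5), (1990, id=22) …. Take first 1.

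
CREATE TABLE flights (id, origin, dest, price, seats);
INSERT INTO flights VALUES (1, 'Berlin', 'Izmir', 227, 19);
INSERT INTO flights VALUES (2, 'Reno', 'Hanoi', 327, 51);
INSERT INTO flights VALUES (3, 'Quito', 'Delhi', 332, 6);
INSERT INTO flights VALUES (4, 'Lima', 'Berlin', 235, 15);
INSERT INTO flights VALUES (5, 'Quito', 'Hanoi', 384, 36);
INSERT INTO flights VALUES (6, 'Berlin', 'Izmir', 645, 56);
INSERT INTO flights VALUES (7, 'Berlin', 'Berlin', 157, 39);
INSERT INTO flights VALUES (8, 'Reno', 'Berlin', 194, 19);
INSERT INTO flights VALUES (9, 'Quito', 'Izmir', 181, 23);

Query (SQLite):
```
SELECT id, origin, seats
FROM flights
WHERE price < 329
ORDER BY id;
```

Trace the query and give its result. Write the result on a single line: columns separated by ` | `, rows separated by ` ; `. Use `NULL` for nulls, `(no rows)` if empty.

price < 329: ids {1, 2, 4, 7, 8, 9}

1 | Berlin | 19 ; 2 | Reno | 51 ; 4 | Lima | 15 ; 7 | Berlin | 39 ; 8 | Reno | 19 ; 9 | Quito | 23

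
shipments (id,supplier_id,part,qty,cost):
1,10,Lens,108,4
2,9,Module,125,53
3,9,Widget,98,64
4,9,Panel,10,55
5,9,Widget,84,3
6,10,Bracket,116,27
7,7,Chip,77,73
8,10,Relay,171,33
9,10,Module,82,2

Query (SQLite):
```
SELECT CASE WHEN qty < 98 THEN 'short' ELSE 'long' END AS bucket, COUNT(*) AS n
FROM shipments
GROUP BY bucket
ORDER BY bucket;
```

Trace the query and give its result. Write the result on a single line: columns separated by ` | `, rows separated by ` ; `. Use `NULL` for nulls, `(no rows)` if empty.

long | 5 ; short | 4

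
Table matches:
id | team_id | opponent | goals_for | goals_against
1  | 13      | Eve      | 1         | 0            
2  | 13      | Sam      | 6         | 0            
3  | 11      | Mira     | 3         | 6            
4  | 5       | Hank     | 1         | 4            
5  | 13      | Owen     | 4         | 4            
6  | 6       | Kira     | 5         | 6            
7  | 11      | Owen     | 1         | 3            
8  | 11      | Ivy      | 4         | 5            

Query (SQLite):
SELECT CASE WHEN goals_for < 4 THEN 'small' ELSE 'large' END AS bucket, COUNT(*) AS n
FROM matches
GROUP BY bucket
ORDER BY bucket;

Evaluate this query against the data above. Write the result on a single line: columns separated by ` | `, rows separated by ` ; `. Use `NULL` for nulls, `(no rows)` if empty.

large | 4 ; small | 4

Bucket rows by goals_for < 4 → 'small' else 'large'; count each bucket.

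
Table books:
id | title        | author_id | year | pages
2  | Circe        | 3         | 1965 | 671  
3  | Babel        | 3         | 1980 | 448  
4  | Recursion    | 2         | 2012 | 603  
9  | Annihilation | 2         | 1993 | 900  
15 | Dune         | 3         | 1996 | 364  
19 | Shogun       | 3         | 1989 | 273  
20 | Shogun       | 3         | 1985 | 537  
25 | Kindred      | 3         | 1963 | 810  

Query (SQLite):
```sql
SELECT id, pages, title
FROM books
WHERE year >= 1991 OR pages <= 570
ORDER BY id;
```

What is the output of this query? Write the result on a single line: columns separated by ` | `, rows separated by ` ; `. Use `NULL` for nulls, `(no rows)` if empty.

year >= 1991: ids {4, 9, 15}
pages <= 570: ids {3, 15, 19, 20}
Combine with OR.

3 | 448 | Babel ; 4 | 603 | Recursion ; 9 | 900 | Annihilation ; 15 | 364 | Dune ; 19 | 273 | Shogun ; 20 | 537 | Shogun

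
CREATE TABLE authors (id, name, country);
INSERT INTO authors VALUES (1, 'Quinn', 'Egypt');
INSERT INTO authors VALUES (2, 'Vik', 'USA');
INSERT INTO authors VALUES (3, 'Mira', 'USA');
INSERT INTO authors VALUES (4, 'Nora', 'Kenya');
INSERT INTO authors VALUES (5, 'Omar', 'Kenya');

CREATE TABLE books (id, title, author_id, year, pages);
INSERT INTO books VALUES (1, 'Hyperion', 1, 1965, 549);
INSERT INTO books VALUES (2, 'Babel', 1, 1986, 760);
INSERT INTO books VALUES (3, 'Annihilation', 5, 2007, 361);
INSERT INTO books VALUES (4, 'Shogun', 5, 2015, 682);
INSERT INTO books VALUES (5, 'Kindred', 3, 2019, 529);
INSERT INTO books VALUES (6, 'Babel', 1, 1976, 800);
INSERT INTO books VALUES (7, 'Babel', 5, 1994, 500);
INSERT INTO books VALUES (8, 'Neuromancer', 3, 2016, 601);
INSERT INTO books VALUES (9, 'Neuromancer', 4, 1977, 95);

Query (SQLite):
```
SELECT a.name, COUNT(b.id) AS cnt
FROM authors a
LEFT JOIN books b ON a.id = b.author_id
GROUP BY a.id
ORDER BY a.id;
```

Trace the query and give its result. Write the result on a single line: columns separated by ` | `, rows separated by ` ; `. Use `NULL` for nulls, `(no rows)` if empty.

Quinn | 3 ; Vik | 0 ; Mira | 2 ; Nora | 1 ; Omar | 3

LEFT JOIN keeps every authors row; unmatched ones get NULL for books columns.
Group by authors.id and compute COUNT(b.id). COUNT(col) of an all-NULL group is 0.
  1: ids {1, 2, 6} → COUNT(b.id)=3
  2: ids {—} → COUNT(b.id)=0
  3: ids {5, 8} → COUNT(b.id)=2
  4: ids {9} → COUNT(b.id)=1
  5: ids {3, 4, 7} → COUNT(b.id)=3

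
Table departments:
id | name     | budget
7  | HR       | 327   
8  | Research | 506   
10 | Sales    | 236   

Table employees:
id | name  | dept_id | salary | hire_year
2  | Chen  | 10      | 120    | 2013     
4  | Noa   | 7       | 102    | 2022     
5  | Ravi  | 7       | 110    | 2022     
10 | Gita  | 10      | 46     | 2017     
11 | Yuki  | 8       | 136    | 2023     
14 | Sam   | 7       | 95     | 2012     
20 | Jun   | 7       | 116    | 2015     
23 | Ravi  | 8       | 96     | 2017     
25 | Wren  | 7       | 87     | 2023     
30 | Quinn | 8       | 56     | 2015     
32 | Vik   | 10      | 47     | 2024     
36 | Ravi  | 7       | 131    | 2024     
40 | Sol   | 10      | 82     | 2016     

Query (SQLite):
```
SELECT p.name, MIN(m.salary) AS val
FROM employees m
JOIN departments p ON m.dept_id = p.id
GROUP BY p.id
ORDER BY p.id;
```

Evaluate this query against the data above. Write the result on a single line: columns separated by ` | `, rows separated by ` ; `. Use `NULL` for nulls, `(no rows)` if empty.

Join each employees row to its departments via dept_id.
Group joined rows by departments.id; compute MIN(m.salary) per group.
  7: ids {4, 5, 14, 20, 25, 36} → MIN(m.salary)=87
  8: ids {11, 23, 30} → MIN(m.salary)=56
  10: ids {2, 10, 32, 40} → MIN(m.salary)=46

HR | 87 ; Research | 56 ; Sales | 46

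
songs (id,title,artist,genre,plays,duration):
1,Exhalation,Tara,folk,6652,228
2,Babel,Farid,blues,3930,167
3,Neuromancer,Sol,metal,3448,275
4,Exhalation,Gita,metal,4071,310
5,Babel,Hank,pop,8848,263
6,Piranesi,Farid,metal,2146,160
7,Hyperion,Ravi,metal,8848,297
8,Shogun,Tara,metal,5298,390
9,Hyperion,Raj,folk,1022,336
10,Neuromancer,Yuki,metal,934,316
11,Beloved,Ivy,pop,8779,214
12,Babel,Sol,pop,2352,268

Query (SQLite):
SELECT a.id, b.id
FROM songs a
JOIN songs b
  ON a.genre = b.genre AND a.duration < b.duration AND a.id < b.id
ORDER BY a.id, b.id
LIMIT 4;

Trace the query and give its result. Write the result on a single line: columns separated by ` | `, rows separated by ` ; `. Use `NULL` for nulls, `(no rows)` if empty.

1 | 9 ; 3 | 4 ; 3 | 7 ; 3 | 8

Pairs (a,b) with same genre, a.duration < b.duration, a.id < b.id.
genre groups: blues:{2} folk:{1,9} metal:{3,4,6,7,8,10} pop:{5,11,12}
Ordered by (a.id, b.id); first 4.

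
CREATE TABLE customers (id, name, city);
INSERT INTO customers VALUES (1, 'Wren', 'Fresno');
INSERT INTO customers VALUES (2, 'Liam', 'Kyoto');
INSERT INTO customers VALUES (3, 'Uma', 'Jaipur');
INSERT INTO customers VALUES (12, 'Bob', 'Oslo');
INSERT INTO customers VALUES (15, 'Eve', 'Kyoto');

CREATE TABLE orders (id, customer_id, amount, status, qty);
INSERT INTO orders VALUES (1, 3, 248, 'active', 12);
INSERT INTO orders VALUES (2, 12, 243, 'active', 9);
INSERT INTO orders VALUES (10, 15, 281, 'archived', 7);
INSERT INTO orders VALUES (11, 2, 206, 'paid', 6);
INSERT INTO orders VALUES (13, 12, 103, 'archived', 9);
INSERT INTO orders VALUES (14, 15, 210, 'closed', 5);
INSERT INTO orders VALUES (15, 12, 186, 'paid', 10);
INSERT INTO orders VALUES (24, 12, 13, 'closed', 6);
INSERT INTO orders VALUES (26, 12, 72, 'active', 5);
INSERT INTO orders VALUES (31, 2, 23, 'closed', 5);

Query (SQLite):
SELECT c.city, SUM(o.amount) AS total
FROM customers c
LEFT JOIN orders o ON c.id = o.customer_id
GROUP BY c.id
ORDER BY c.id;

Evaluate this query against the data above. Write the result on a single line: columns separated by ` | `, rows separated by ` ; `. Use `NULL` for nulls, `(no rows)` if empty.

LEFT JOIN keeps every customers row; unmatched ones get NULL for orders columns.
Group by customers.id and compute SUM(o.amount). SUM over an all-NULL group is NULL.
  1: ids {—} → SUM(o.amount)=NULL
  2: ids {11, 31} → SUM(o.amount)=229
  3: ids {1} → SUM(o.amount)=248
  12: ids {2, 13, 15, 24, 26} → SUM(o.amount)=617
  15: ids {10, 14} → SUM(o.amount)=491

Fresno | NULL ; Kyoto | 229 ; Jaipur | 248 ; Oslo | 617 ; Kyoto | 491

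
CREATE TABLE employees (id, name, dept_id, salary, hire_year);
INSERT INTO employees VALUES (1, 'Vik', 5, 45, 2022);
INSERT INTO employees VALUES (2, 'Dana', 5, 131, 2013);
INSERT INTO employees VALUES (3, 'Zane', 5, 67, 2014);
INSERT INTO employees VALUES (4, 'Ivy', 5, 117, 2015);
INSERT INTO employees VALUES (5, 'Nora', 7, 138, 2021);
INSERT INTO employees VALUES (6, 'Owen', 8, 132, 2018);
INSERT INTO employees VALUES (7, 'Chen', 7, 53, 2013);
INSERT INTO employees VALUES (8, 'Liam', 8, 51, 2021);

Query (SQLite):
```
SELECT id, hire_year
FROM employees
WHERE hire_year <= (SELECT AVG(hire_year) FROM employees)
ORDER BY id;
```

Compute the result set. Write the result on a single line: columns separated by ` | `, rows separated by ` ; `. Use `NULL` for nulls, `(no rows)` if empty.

2 | 2013 ; 3 | 2014 ; 4 | 2015 ; 7 | 2013

Scalar subquery: AVG(hire_year) over all employees rows = 2017.125.
Keep rows where hire_year <= that value.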